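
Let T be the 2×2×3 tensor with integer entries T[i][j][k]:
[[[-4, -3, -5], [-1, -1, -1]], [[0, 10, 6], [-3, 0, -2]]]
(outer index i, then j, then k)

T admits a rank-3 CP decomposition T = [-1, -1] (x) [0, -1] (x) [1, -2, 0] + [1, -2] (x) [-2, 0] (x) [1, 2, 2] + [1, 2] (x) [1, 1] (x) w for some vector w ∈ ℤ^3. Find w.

w = [-2, 1, -1]

Subtract the known terms from T to get the rank-1 residual R = [1, 2] (x) [1, 1] (x) w, so R[i,j,k] = a[i]·b[j]·w[k]. Pick indices with nonzero a[0]·b[0] = (1)·(1) = 1. Only the fibre through (0,0,·) is needed: R[0,0,:] = T[0,0,:] − Σₗ aₗ[0]bₗ[0]cₗ = [-4, -3, -5] − (-1)·(0)·[1, -2, 0] − (1)·(-2)·[1, 2, 2] = [-2, 1, -1]. Then w[k] = R[0,0,k] / 1 for each k, giving w = [-2, 1, -1] / 1 = [-2, 1, -1].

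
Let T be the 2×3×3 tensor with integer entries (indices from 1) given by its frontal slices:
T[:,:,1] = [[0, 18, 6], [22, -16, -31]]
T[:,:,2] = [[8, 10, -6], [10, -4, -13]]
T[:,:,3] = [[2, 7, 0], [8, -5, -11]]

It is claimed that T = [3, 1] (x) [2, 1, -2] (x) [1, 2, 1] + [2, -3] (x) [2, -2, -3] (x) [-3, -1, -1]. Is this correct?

Reconstruct entry (1,1,1) from the claimed factors: Σₗ aₗ[1]bₗ[1]cₗ[1] = (3)·(2)·(1) + (2)·(2)·(-3) = -6, but T[1,1,1] = 0. The claim is false.

No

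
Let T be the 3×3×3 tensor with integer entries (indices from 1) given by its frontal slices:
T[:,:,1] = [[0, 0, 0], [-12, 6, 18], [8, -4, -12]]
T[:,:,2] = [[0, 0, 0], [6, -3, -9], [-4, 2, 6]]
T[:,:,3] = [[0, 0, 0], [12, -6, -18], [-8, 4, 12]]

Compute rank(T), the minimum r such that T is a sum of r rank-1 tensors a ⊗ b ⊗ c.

Lower bound: T ≠ 0 (e.g. T[2,1,1] = -12), so rank(T) ≥ 1.
Upper bound: if T = a ⊗ b ⊗ c then every fibre of T is a multiple of the corresponding factor, so read the factors off the fibres through the nonzero entry T[2,1,1] = -12.
The mode-1 fibre T[:,1,1] = [0, -12, 8] gives a = [0, 3, -2] (primitive direction); the mode-2 fibre T[2,:,1] = [-12, 6, 18] gives b = [2, -1, -3]; then c[k] = T[2,1,k] / (a[2]·b[1]) = [-12, 6, 12] / 6 = [-2, 1, 2].
Expanding [0, 3, -2] ⊗ [2, -1, -3] ⊗ [-2, 1, 2] reproduces all 27 entries of T, so T = [0, 3, -2] ⊗ [2, -1, -3] ⊗ [-2, 1, 2] and rank(T) ≤ 1.
These bounds meet, so rank(T) = 1.

1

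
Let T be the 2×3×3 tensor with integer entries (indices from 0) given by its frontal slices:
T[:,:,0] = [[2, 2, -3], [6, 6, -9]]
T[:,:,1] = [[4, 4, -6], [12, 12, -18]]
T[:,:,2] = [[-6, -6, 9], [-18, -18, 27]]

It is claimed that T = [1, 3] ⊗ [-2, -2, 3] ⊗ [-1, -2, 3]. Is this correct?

Yes

Reconstruct entrywise from the claimed factors. For example, T[1,0,2] = -18 and Σₗ aₗ[1]bₗ[0]cₗ[2] = (3)·(-2)·(3) = -18; checking all 18 entries, every one matches. The claim holds.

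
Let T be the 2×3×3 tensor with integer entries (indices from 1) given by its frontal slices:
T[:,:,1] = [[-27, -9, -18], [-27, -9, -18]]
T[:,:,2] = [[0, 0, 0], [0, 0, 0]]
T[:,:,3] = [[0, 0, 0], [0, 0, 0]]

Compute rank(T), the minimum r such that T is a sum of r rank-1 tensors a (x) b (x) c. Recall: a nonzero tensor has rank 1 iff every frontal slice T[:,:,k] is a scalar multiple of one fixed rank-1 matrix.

1

Lower bound: T ≠ 0 (e.g. T[1,1,1] = -27), so rank(T) ≥ 1.
Upper bound: if T = a (x) b (x) c then every fibre of T is a multiple of the corresponding factor, so read the factors off the fibres through the nonzero entry T[1,1,1] = -27.
The mode-1 fibre T[:,1,1] = [-27, -27] gives a = (1, 1) (primitive direction); the mode-2 fibre T[1,:,1] = [-27, -9, -18] gives b = (3, 1, 2); then c[k] = T[1,1,k] / (a[1]·b[1]) = [-27, 0, 0] / 3 = (-9, 0, 0).
Expanding (1, 1) (x) (3, 1, 2) (x) (-9, 0, 0) reproduces all 18 entries of T, so T = (1, 1) (x) (3, 1, 2) (x) (-9, 0, 0) and rank(T) ≤ 1.
These bounds meet, so rank(T) = 1.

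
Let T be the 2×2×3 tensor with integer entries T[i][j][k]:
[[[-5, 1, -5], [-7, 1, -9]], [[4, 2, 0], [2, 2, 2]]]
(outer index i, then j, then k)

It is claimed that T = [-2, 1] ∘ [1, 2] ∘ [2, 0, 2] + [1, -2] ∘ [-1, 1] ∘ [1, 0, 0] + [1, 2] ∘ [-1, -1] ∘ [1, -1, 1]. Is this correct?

No

Reconstruct entry (0,0,0) from the claimed factors: Σₗ aₗ[0]bₗ[0]cₗ[0] = (-2)·(1)·(2) + (1)·(-1)·(1) + (1)·(-1)·(1) = -6, but T[0,0,0] = -5. The claim is false.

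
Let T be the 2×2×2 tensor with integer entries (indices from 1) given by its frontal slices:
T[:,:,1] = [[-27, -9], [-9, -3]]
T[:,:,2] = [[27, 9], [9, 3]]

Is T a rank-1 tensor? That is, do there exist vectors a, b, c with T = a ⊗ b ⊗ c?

Yes

If T = a ⊗ b ⊗ c then every fibre of T is a multiple of the corresponding factor, so read the factors off the fibres through the nonzero entry T[1,1,1] = -27.
The mode-1 fibre T[:,1,1] = [-27, -9] gives a = [3, 1] (primitive direction); the mode-2 fibre T[1,:,1] = [-27, -9] gives b = [3, 1]; then c[k] = T[1,1,k] / (a[1]·b[1]) = [-27, 27] / 9 = [-3, 3].
Expanding [3, 1] ⊗ [3, 1] ⊗ [-3, 3] reproduces all 8 entries of T, so T = [3, 1] ⊗ [3, 1] ⊗ [-3, 3] and rank(T) ≤ 1.
Equivalently every frontal slice T[:,:,k] is c[k] times the rank-1 matrix [3, 1] ⊗ [3, 1]. So T has rank 1 (it is nonzero).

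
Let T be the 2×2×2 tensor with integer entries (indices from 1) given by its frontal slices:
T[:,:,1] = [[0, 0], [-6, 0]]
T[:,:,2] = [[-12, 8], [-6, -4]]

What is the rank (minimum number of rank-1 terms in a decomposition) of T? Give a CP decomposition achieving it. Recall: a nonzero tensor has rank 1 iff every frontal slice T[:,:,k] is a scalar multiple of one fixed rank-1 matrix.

Lower bound: the mode-3 unfolding of T (rows indexed by k, columns by (i,j) = (1,1), (1,2), (2,1), (2,2)) is [[0, 0, -6, 0], [-12, 8, -6, -4]].
There the 2×2 minor on rows k ∈ {1, 2}, columns (i,j) ∈ {(1,1), (2,1)} is det [[0, -6], [-12, -6]] = -72 ≠ 0, so this unfolding has rank ≥ 2; CP rank is at least every unfolding rank, so rank(T) ≥ 2. (This is only a lower bound: in general the CP rank may exceed every unfolding rank, so we still need to exhibit 2 rank-1 terms summing to T.)
Upper bound — finding two terms. Write S_k = T[:,:,k] for the frontal slices: S₁ = [[0, 0], [-6, 0]], S₂ = [[-12, 8], [-6, -4]].
If T = a₁ ⊗ b₁ ⊗ c₁ + a₂ ⊗ b₂ ⊗ c₂ then each S_k = c₁[k]·a₁b₁ᵀ + c₂[k]·a₂b₂ᵀ. S₁ and S₂ are linearly independent, so a₁b₁ᵀ and a₂b₂ᵀ must span the same plane of matrices: they are the rank-1 matrices of the form x·S₁ + y·S₂.
det(x·S₁ + y·S₂) is 48·xy + 96·y² = 48·(x + 2·y)(y), vanishing at (x:y) = (2:-1) and (1:0).
M₁ = 2·S₁ − S₂ = [[12, -8], [-6, 4]] = 2·[2, -1][3, -2]ᵀ and M₂ = S₁ = [[0, 0], [-6, 0]] = (-6)·[0, 1][1, 0]ᵀ, so take a₁ = [2, -1], b₁ = [3, -2], a₂ = [0, 1], b₂ = [1, 0].
Each slice is an integer combination of E₁ = a₁b₁ᵀ and E₂ = a₂b₂ᵀ: S₁ = −6·E₂, S₂ = −2·E₁ − 12·E₂; reading off coefficients, c₁ = [0, -2] and c₂ = [-6, -12].
Hence T = [2, -1] ⊗ [3, -2] ⊗ [0, -2] + [0, 1] ⊗ [1, 0] ⊗ [-6, -12], so rank(T) ≤ 2.
These bounds meet, so rank(T) = 2.

rank(T) = 2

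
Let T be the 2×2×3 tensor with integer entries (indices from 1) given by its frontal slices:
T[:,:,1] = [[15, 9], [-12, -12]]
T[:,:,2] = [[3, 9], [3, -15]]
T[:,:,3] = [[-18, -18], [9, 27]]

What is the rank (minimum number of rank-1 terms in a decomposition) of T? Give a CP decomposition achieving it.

rank(T) = 2

Lower bound: in the mode-3 unfolding of T (rows indexed by k, columns by (i,j)) the 2×2 minor on rows k ∈ {1, 2}, columns (i,j) ∈ {(1,1), (1,2)} is det [[15, 9], [3, 9]] = 108 ≠ 0, so that unfolding has rank ≥ 2 and hence rank(T) ≥ 2 (CP rank is at least every unfolding rank, though it can be larger).
Upper bound: with S_k = T[:,:,k], the two rank-1 terms a₁b₁ᵀ, a₂b₂ᵀ are the rank-1 members of the pencil x·S₁ + y·S₂.
det(x·S₁ + y·S₂) is −72·x² − 180·xy − 72·y² = (-36)·(x + 2·y)(2·x + y), vanishing at (x:y) = (2:-1) and (1:-2).
M₁ = 2·S₁ − S₂ = [[27, 9], [-27, -9]] = 9·(1, -1)(3, 1)ᵀ and M₂ = S₁ − 2·S₂ = [[9, -9], [-18, 18]] = 9·(1, -2)(1, -1)ᵀ, so take a₁ = (1, -1), b₁ = (3, 1), a₂ = (1, -2), b₂ = (1, -1).
Each slice is an integer combination of E₁ = a₁b₁ᵀ and E₂ = a₂b₂ᵀ: S₁ = 6·E₁ − 3·E₂, S₂ = 3·E₁ − 6·E₂, S₃ = −9·E₁ + 9·E₂; reading off coefficients, c₁ = (6, 3, -9) and c₂ = (-3, -6, 9).
Hence T = (1, -1) ⊗ (3, 1) ⊗ (6, 3, -9) + (1, -2) ⊗ (1, -1) ⊗ (-3, -6, 9), so rank(T) ≤ 2.
These bounds meet, so rank(T) = 2.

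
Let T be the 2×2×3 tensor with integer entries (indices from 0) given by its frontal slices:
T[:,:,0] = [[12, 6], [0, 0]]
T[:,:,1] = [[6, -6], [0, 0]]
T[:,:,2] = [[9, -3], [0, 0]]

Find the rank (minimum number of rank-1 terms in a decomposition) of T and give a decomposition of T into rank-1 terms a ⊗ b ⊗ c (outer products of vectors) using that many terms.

rank(T) = 2

Lower bound: the mode-2 unfolding of T (rows indexed by j, columns by (i,k) = (0,0), (0,1), (0,2), (1,0), (1,1), (1,2)) is [[12, 6, 9, 0, 0, 0], [6, -6, -3, 0, 0, 0]].
There the 2×2 minor on rows j ∈ {0, 1}, columns (i,k) ∈ {(0,0), (0,1)} is det [[12, 6], [6, -6]] = -108 ≠ 0, so this unfolding has rank ≥ 2; CP rank is at least every unfolding rank, so rank(T) ≥ 2. (Flattening ranks never certify an upper bound on CP rank; for that we must actually write T with 2 rank-1 terms.)
Upper bound — finding two terms. Every mode-1 slice of T is a multiple of one matrix: T[i,:,:] = a[i]·M with a = [1, 0] and M = [[12, 6, 9], [6, -6, -3]] (rows indexed by j, columns by k). So it suffices to write M as a sum of two rank-1 matrices.
Splitting M by its rows (j = 0, 1), M = [1, 0][12, 6, 9]ᵀ + [0, 1][6, -6, -3]ᵀ.
Hence T = [1, 0] ⊗ [1, 0] ⊗ [12, 6, 9] + [1, 0] ⊗ [0, 1] ⊗ [6, -6, -3], so rank(T) ≤ 2.
These bounds meet, so rank(T) = 2.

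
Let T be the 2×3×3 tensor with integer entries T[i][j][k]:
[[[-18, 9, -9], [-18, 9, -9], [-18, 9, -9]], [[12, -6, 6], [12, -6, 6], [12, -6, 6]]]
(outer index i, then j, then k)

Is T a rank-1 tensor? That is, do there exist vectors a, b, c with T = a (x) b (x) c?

If T = a (x) b (x) c then every fibre of T is a multiple of the corresponding factor, so read the factors off the fibres through the nonzero entry T[0,0,0] = -18.
The mode-1 fibre T[:,0,0] = [-18, 12] gives a = [3, -2] (primitive direction); the mode-2 fibre T[0,:,0] = [-18, -18, -18] gives b = [1, 1, 1]; then c[k] = T[0,0,k] / (a[0]·b[0]) = [-18, 9, -9] / 3 = [-6, 3, -3].
Expanding [3, -2] (x) [1, 1, 1] (x) [-6, 3, -3] reproduces all 18 entries of T, so T = [3, -2] (x) [1, 1, 1] (x) [-6, 3, -3] and rank(T) ≤ 1.
Equivalently every frontal slice T[:,:,k] is c[k] times the rank-1 matrix [3, -2] (x) [1, 1, 1]. So T has rank 1 (it is nonzero).

Yes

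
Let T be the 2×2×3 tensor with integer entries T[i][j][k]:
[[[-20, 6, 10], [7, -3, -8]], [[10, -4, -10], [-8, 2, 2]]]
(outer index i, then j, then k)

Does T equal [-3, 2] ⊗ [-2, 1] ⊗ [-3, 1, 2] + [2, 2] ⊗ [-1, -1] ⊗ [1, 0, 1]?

Yes

Reconstruct entrywise from the claimed factors. For example, T[0,1,1] = -3 and Σₗ aₗ[0]bₗ[1]cₗ[1] = (-3)·(1)·(1) + (2)·(-1)·(0) = -3; checking all 12 entries, every one matches. The claim holds.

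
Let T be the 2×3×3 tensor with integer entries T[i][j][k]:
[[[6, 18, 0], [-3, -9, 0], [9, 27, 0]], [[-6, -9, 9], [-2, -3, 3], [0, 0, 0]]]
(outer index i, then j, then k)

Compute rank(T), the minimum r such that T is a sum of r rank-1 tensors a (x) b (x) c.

Lower bound: the mode-2 unfolding of T (rows indexed by j, columns by (i,k) = (0,0), (0,1), (0,2), (1,0), (1,1), (1,2)) is [[6, 18, 0, -6, -9, 9], [-3, -9, 0, -2, -3, 3], [9, 27, 0, 0, 0, 0]].
There the 2×2 minor on rows j ∈ {0, 1}, columns (i,k) ∈ {(0,0), (1,0)} is det [[6, -6], [-3, -2]] = -30 ≠ 0, so this unfolding has rank ≥ 2; CP rank is at least every unfolding rank, so rank(T) ≥ 2. (This is only a lower bound: in general the CP rank may exceed every unfolding rank, so we still need to exhibit 2 rank-1 terms summing to T.)
Upper bound — finding two terms. Write S_k = T[:,:,k] for the frontal slices: S₀ = [[6, -3, 9], [-6, -2, 0]], S₁ = [[18, -9, 27], [-9, -3, 0]], S₂ = [[0, 0, 0], [9, 3, 0]].
If T = a₁ (x) b₁ (x) c₁ + a₂ (x) b₂ (x) c₂ then each S_k = c₁[k]·a₁b₁ᵀ + c₂[k]·a₂b₂ᵀ. S₀ and S₁ are linearly independent, so a₁b₁ᵀ and a₂b₂ᵀ must span the same plane of matrices: they are the rank-1 matrices of the form x·S₀ + y·S₁.
The 2×2 minor of x·S₀ + y·S₁ on rows {0,1}, columns {0,1} is −30·x² − 135·xy − 135·y² = (-15)·(x + 3·y)(2·x + 3·y), vanishing at (x:y) = (3:-1) and (3:-2).
M₁ = 3·S₀ − S₁ = [[0, 0, 0], [-9, -3, 0]] = (-3)·[0, 1][3, 1, 0]ᵀ and M₂ = 3·S₀ − 2·S₁ = [[-18, 9, -27], [0, 0, 0]] = (-9)·[1, 0][2, -1, 3]ᵀ, so take a₁ = [0, 1], b₁ = [3, 1, 0], a₂ = [1, 0], b₂ = [2, -1, 3].
Each slice is an integer combination of E₁ = a₁b₁ᵀ and E₂ = a₂b₂ᵀ: S₀ = −2·E₁ + 3·E₂, S₁ = −3·E₁ + 9·E₂, S₂ = 3·E₁; reading off coefficients, c₁ = [-2, -3, 3] and c₂ = [3, 9, 0].
Hence T = [0, 1] (x) [3, 1, 0] (x) [-2, -3, 3] + [1, 0] (x) [2, -1, 3] (x) [3, 9, 0], so rank(T) ≤ 2.
These bounds meet, so rank(T) = 2.

2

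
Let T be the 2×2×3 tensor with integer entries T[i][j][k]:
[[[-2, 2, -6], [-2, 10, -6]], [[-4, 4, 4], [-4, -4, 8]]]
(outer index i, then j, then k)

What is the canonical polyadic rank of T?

Lower bound: the mode-3 unfolding of T (rows indexed by k, columns by (i,j) = (0,0), (0,1), (1,0), (1,1)) is [[-2, -2, -4, -4], [2, 10, 4, -4], [-6, -6, 4, 8]].
There the 3×3 minor on rows k ∈ {0, 1, 2}, columns (i,j) ∈ {(0,0), (0,1), (1,0)} is det [[-2, -2, -4], [2, 10, 4], [-6, -6, 4]] = -256 ≠ 0, so this unfolding has rank ≥ 3; CP rank is at least every unfolding rank, so rank(T) ≥ 3. (Flattening ranks never certify an upper bound on CP rank; for that we must actually write T with 3 rank-1 terms.)
Upper bound: T is a sum of 3 rank-1 terms, T = (1, -1) ⊗ (0, 1) ⊗ (0, 8, -4) + (1, 0) ⊗ (2, 1) ⊗ (0, 0, -4) + (1, 2) ⊗ (1, 1) ⊗ (-2, 2, 2) (one valid choice — decompositions are not unique — normalised so each a, b is primitive with positive first nonzero entry; check it by expanding all entries), so rank(T) ≤ 3.
These bounds meet, so rank(T) = 3.

3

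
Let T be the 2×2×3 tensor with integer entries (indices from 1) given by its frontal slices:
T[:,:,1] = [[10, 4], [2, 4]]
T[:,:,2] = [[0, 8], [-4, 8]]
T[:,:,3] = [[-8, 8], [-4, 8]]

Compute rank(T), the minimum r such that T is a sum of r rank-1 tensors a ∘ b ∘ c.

Lower bound: the mode-3 unfolding of T (rows indexed by k, columns by (i,j) = (1,1), (1,2), (2,1), (2,2)) is [[10, 4, 2, 4], [0, 8, -4, 8], [-8, 8, -4, 8]].
There the 3×3 minor on rows k ∈ {1, 2, 3}, columns (i,j) ∈ {(1,1), (1,2), (2,1)} is det [[10, 4, 2], [0, 8, -4], [-8, 8, -4]] = 256 ≠ 0, so this unfolding has rank ≥ 3; CP rank is at least every unfolding rank, so rank(T) ≥ 3. (Unfolding ranks only ever bound the CP rank from below — rank(T) can be strictly larger than all of them — so the matching upper bound has to come from an explicit 3-term decomposition.)
Upper bound: T is a sum of 3 rank-1 terms, T = (1, 0) ∘ (1, 0) ∘ (8, 4, -4) + (1, 1) ∘ (1, -2) ∘ (-2, -4, -4) + (1, 1) ∘ (1, 0) ∘ (4, 0, 0) (one valid choice — decompositions are not unique — normalised so each a, b is primitive with positive first nonzero entry; check it by expanding all entries), so rank(T) ≤ 3.
These bounds meet, so rank(T) = 3.

3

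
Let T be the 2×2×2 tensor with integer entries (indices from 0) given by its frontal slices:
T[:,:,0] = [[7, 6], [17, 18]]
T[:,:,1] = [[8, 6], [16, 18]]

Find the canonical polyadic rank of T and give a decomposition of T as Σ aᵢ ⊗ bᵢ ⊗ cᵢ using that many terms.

rank(T) = 2

Lower bound: the mode-1 unfolding of T (rows indexed by i, columns by (j,k) = (0,0), (0,1), (1,0), (1,1)) is [[7, 8, 6, 6], [17, 16, 18, 18]].
There the 2×2 minor on rows i ∈ {0, 1}, columns (j,k) ∈ {(0,0), (0,1)} is det [[7, 8], [17, 16]] = -24 ≠ 0, so this unfolding has rank ≥ 2; CP rank is at least every unfolding rank, so rank(T) ≥ 2. (Unfolding ranks only ever bound the CP rank from below — rank(T) can be strictly larger than all of them — so the matching upper bound has to come from an explicit 2-term decomposition.)
Upper bound — finding two terms. Write S_k = T[:,:,k] for the frontal slices: S₀ = [[7, 6], [17, 18]], S₁ = [[8, 6], [16, 18]].
If T = a₁ ⊗ b₁ ⊗ c₁ + a₂ ⊗ b₂ ⊗ c₂ then each S_k = c₁[k]·a₁b₁ᵀ + c₂[k]·a₂b₂ᵀ. S₀ and S₁ are linearly independent, so a₁b₁ᵀ and a₂b₂ᵀ must span the same plane of matrices: they are the rank-1 matrices of the form x·S₀ + y·S₁.
det(x·S₀ + y·S₁) is 24·x² + 72·xy + 48·y² = 24·(x + 2·y)(x + y), vanishing at (x:y) = (2:-1) and (1:-1).
M₁ = 2·S₀ − S₁ = [[6, 6], [18, 18]] = 6·[1, 3][1, 1]ᵀ and M₂ = S₀ − S₁ = [[-1, 0], [1, 0]] = −[1, -1][1, 0]ᵀ, so take a₁ = [1, 3], b₁ = [1, 1], a₂ = [1, -1], b₂ = [1, 0].
Each slice is an integer combination of E₁ = a₁b₁ᵀ and E₂ = a₂b₂ᵀ: S₀ = 6·E₁ + E₂, S₁ = 6·E₁ + 2·E₂; reading off coefficients, c₁ = [6, 6] and c₂ = [1, 2].
Hence T = [1, 3] ⊗ [1, 1] ⊗ [6, 6] + [1, -1] ⊗ [1, 0] ⊗ [1, 2], so rank(T) ≤ 2.
These bounds meet, so rank(T) = 2.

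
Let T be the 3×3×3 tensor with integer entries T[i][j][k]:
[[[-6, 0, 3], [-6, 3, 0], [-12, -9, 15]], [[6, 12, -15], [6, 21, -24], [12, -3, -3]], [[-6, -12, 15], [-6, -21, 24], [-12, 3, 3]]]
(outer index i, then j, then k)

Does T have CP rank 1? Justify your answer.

No

The mode-1 unfolding of T (rows indexed by i, columns by (j,k) = (0,0), (0,1), (0,2), (1,0), (1,1), (1,2), (2,0), (2,1), (2,2)) is [[-6, 0, 3, -6, 3, 0, -12, -9, 15], [6, 12, -15, 6, 21, -24, 12, -3, -3], [-6, -12, 15, -6, -21, 24, -12, 3, 3]].
There the 2×2 minor on rows i ∈ {0, 1}, columns (j,k) ∈ {(0,0), (0,1)} is det [[-6, 0], [6, 12]] = -72 ≠ 0, so this unfolding has rank ≥ 2; CP rank is at least every unfolding rank, so rank(T) ≥ 2.
In particular rank(T) ≥ 2 > 1, so T is not rank-1.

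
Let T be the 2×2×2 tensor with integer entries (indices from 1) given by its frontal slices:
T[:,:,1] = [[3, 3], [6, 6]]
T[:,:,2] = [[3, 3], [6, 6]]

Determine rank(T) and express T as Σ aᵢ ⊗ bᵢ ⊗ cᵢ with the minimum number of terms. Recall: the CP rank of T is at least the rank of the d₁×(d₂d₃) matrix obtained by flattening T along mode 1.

Lower bound: T ≠ 0 (e.g. T[1,1,1] = 3), so rank(T) ≥ 1.
Upper bound: if T = a ⊗ b ⊗ c then every fibre of T is a multiple of the corresponding factor, so read the factors off the fibres through the nonzero entry T[1,1,1] = 3.
The mode-1 fibre T[:,1,1] = [3, 6] gives a = [1, 2] (primitive direction); the mode-2 fibre T[1,:,1] = [3, 3] gives b = [1, 1]; then c[k] = T[1,1,k] / (a[1]·b[1]) = [3, 3] / 1 = [3, 3].
Expanding [1, 2] ⊗ [1, 1] ⊗ [3, 3] reproduces all 8 entries of T, so T = [1, 2] ⊗ [1, 1] ⊗ [3, 3] and rank(T) ≤ 1.
These bounds meet, so rank(T) = 1.
Check entry T[2,2,1] = 6: (2)·(1)·(3) = 6.

rank(T) = 1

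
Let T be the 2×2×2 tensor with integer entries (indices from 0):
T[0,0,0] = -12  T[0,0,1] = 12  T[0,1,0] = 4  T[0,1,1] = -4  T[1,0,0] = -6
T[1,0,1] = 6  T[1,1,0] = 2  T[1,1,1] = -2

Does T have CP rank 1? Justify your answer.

The mode-1 fibre T[:,0,0] = [-12, -6] gives a = [2, 1] (primitive direction); the mode-2 fibre T[0,:,0] = [-12, 4] gives b = [3, -1]; then c[k] = T[0,0,k] / (a[0]·b[0]) = [-12, 12] / 6 = [-2, 2].
Expanding [2, 1] ⊗ [3, -1] ⊗ [-2, 2] reproduces all 8 entries of T, so T = [2, 1] ⊗ [3, -1] ⊗ [-2, 2] and rank(T) ≤ 1.
Equivalently every frontal slice T[:,:,k] is c[k] times the rank-1 matrix [2, 1] ⊗ [3, -1]. So T has rank 1 (it is nonzero).

Yes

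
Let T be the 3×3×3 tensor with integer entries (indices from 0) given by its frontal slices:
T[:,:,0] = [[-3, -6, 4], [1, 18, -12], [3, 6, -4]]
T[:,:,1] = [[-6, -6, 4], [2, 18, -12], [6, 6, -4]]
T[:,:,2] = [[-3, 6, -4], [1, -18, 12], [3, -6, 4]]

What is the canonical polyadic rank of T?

Lower bound: the mode-2 unfolding of T (rows indexed by j, columns by (i,k) = (0,0), (0,1), (0,2), (1,0), (1,1), (1,2), (2,0), (2,1), (2,2)) is [[-3, -6, -3, 1, 2, 1, 3, 6, 3], [-6, -6, 6, 18, 18, -18, 6, 6, -6], [4, 4, -4, -12, -12, 12, -4, -4, 4]].
There the 2×2 minor on rows j ∈ {0, 1}, columns (i,k) ∈ {(0,0), (0,1)} is det [[-3, -6], [-6, -6]] = -18 ≠ 0, so this unfolding has rank ≥ 2; CP rank is at least every unfolding rank, so rank(T) ≥ 2. (Flattening ranks never certify an upper bound on CP rank; for that we must actually write T with 2 rank-1 terms.)
Upper bound — finding two terms. Write S_k = T[:,:,k] for the frontal slices: S₀ = [[-3, -6, 4], [1, 18, -12], [3, 6, -4]], S₁ = [[-6, -6, 4], [2, 18, -12], [6, 6, -4]], S₂ = [[-3, 6, -4], [1, -18, 12], [3, -6, 4]].
If T = a₁ ⊗ b₁ ⊗ c₁ + a₂ ⊗ b₂ ⊗ c₂ then each S_k = c₁[k]·a₁b₁ᵀ + c₂[k]·a₂b₂ᵀ. S₀ and S₁ are linearly independent, so a₁b₁ᵀ and a₂b₂ᵀ must span the same plane of matrices: they are the rank-1 matrices of the form x·S₀ + y·S₁.
The 2×2 minor of x·S₀ + y·S₁ on rows {0,1}, columns {0,1} is −48·x² − 144·xy − 96·y² = (-48)·(x + 2·y)(x + y), vanishing at (x:y) = (2:-1) and (1:-1).
M₁ = 2·S₀ − S₁ = [[0, -6, 4], [0, 18, -12], [0, 6, -4]] = (-2)·(1, -3, -1)(0, 3, -2)ᵀ and M₂ = S₀ − S₁ = [[3, 0, 0], [-1, 0, 0], [-3, 0, 0]] = (3, -1, -3)(1, 0, 0)ᵀ, so take a₁ = (1, -3, -1), b₁ = (0, 3, -2), a₂ = (3, -1, -3), b₂ = (1, 0, 0).
Each slice is an integer combination of E₁ = a₁b₁ᵀ and E₂ = a₂b₂ᵀ: S₀ = −2·E₁ − E₂, S₁ = −2·E₁ − 2·E₂, S₂ = 2·E₁ − E₂; reading off coefficients, c₁ = (-2, -2, 2) and c₂ = (-1, -2, -1).
Hence T = (1, -3, -1) ⊗ (0, 3, -2) ⊗ (-2, -2, 2) + (3, -1, -3) ⊗ (1, 0, 0) ⊗ (-1, -2, -1), so rank(T) ≤ 2.
These bounds meet, so rank(T) = 2.

2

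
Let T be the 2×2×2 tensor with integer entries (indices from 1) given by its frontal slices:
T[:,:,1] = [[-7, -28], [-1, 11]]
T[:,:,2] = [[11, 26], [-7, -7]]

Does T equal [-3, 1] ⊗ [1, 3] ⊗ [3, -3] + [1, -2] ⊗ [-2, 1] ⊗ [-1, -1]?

Yes

Reconstruct entrywise from the claimed factors. For example, T[2,1,1] = -1 and Σₗ aₗ[2]bₗ[1]cₗ[1] = (1)·(1)·(3) + (-2)·(-2)·(-1) = -1; checking all 8 entries, every one matches. The claim holds.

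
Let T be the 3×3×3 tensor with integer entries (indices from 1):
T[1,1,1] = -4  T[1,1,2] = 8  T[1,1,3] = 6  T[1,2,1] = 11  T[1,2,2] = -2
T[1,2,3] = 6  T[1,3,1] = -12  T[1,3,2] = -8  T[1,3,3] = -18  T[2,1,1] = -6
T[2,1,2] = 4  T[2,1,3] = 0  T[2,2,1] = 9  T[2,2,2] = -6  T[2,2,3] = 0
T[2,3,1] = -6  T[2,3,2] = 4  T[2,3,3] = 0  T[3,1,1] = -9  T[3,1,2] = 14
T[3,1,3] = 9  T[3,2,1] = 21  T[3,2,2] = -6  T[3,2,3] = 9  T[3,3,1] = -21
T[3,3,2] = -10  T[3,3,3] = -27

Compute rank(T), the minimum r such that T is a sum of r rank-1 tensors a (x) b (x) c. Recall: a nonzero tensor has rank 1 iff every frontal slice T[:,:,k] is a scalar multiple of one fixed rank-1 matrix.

Lower bound: in the mode-2 unfolding of T (rows indexed by j, columns by (i,k)) the 2×2 minor on rows j ∈ {1, 2}, columns (i,k) ∈ {(1,1), (1,2)} is det [[-4, 8], [11, -2]] = -80 ≠ 0, so that unfolding has rank ≥ 2 and hence rank(T) ≥ 2 (CP rank is at least every unfolding rank, though it can be larger).
Upper bound: with S_k = T[:,:,k], the two rank-1 terms a₁b₁ᵀ, a₂b₂ᵀ are the rank-1 members of the pencil x·S₁ + y·S₂.
The 2×2 minor of x·S₁ + y·S₂ on rows {1,2}, columns {1,2} is 30·x² + 40·xy − 40·y² = 10·(3·x − 2·y)(x + 2·y), vanishing at (x:y) = (2:3) and (2:-1).
M₁ = 2·S₁ + 3·S₂ = [[16, 16, -48], [0, 0, 0], [24, 24, -72]] = 8·[2, 0, 3][1, 1, -3]ᵀ and M₂ = 2·S₁ − S₂ = [[-16, 24, -16], [-16, 24, -16], [-32, 48, -32]] = (-8)·[1, 1, 2][2, -3, 2]ᵀ, so take a₁ = [2, 0, 3], b₁ = [1, 1, -3], a₂ = [1, 1, 2], b₂ = [2, -3, 2].
Each slice is an integer combination of E₁ = a₁b₁ᵀ and E₂ = a₂b₂ᵀ: S₁ = E₁ − 3·E₂, S₂ = 2·E₁ + 2·E₂, S₃ = 3·E₁; reading off coefficients, c₁ = [1, 2, 3] and c₂ = [-3, 2, 0].
Hence T = [2, 0, 3] (x) [1, 1, -3] (x) [1, 2, 3] + [1, 1, 2] (x) [2, -3, 2] (x) [-3, 2, 0], so rank(T) ≤ 2.
These bounds meet, so rank(T) = 2.

2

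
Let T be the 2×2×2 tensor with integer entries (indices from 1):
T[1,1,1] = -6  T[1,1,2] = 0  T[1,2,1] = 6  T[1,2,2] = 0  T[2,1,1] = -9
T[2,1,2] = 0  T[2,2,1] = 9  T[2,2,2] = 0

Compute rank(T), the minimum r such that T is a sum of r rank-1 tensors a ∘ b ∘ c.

Lower bound: T ≠ 0 (e.g. T[1,1,1] = -6), so rank(T) ≥ 1.
Upper bound: if T = a ∘ b ∘ c then every fibre of T is a multiple of the corresponding factor, so read the factors off the fibres through the nonzero entry T[1,1,1] = -6.
The mode-1 fibre T[:,1,1] = [-6, -9] gives a = [2, 3] (primitive direction); the mode-2 fibre T[1,:,1] = [-6, 6] gives b = [1, -1]; then c[k] = T[1,1,k] / (a[1]·b[1]) = [-6, 0] / 2 = [-3, 0].
Expanding [2, 3] ∘ [1, -1] ∘ [-3, 0] reproduces all 8 entries of T, so T = [2, 3] ∘ [1, -1] ∘ [-3, 0] and rank(T) ≤ 1.
These bounds meet, so rank(T) = 1.

1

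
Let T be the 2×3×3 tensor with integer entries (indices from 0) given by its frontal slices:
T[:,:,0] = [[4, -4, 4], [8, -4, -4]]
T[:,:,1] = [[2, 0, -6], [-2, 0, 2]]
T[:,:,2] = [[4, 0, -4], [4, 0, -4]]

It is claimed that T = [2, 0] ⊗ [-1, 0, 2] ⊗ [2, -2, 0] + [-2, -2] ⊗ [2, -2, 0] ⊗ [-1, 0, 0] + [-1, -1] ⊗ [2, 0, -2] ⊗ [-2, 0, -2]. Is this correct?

No

Reconstruct entry (0,0,1) from the claimed factors: Σₗ aₗ[0]bₗ[0]cₗ[1] = (2)·(-1)·(-2) + (-2)·(2)·(0) + (-1)·(2)·(0) = 4, but T[0,0,1] = 2. The claim is false.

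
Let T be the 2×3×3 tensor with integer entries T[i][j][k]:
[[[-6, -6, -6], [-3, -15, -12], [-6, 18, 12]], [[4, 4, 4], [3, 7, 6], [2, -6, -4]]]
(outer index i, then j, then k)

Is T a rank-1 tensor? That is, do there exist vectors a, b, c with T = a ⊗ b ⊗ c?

The mode-2 unfolding of T (rows indexed by j, columns by (i,k) = (0,0), (0,1), (0,2), (1,0), (1,1), (1,2)) is [[-6, -6, -6, 4, 4, 4], [-3, -15, -12, 3, 7, 6], [-6, 18, 12, 2, -6, -4]].
There the 2×2 minor on rows j ∈ {0, 1}, columns (i,k) ∈ {(0,0), (0,1)} is det [[-6, -6], [-3, -15]] = 72 ≠ 0, so this unfolding has rank ≥ 2; CP rank is at least every unfolding rank, so rank(T) ≥ 2.
In particular rank(T) ≥ 2 > 1, so T is not rank-1.

No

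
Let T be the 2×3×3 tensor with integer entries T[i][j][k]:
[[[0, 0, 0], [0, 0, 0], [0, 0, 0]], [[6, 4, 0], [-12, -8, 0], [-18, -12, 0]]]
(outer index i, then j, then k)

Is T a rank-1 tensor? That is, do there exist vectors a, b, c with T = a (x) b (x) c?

Yes

The mode-1 fibre T[:,0,0] = [0, 6] gives a = [0, 1] (primitive direction); the mode-2 fibre T[1,:,0] = [6, -12, -18] gives b = [1, -2, -3]; then c[k] = T[1,0,k] / (a[1]·b[0]) = [6, 4, 0] / 1 = [6, 4, 0].
Expanding [0, 1] (x) [1, -2, -3] (x) [6, 4, 0] reproduces all 18 entries of T, so T = [0, 1] (x) [1, -2, -3] (x) [6, 4, 0] and rank(T) ≤ 1.
Equivalently every frontal slice T[:,:,k] is c[k] times the rank-1 matrix [0, 1] (x) [1, -2, -3]. So T has rank 1 (it is nonzero).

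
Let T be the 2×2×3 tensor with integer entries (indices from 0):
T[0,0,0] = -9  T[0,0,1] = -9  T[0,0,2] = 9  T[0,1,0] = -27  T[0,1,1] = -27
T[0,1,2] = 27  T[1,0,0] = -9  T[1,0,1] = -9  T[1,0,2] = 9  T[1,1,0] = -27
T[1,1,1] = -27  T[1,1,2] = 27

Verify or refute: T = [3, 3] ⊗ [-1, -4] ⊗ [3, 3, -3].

No

Reconstruct entry (0,1,0) from the claimed factors: Σₗ aₗ[0]bₗ[1]cₗ[0] = (3)·(-4)·(3) = -36, but T[0,1,0] = -27. The claim is false.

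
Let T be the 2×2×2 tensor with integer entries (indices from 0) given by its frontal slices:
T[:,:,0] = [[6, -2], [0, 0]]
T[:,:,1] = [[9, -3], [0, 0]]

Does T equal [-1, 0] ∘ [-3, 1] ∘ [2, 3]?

Yes

Reconstruct entrywise from the claimed factors. For example, T[1,0,1] = 0 and Σₗ aₗ[1]bₗ[0]cₗ[1] = (0)·(-3)·(3) = 0; checking all 8 entries, every one matches. The claim holds.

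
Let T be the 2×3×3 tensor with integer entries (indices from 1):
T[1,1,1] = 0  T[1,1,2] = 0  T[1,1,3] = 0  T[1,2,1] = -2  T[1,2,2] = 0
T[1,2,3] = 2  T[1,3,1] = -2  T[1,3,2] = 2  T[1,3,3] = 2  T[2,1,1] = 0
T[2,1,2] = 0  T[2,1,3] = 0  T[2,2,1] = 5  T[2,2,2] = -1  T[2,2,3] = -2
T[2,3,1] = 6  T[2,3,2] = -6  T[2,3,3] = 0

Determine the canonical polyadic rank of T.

3

Lower bound: the mode-3 unfolding of T (rows indexed by k, columns by (i,j) = (1,1), (1,2), (1,3), (2,1), (2,2), (2,3)) is [[0, -2, -2, 0, 5, 6], [0, 0, 2, 0, -1, -6], [0, 2, 2, 0, -2, 0]].
There the 3×3 minor on rows k ∈ {1, 2, 3}, columns (i,j) ∈ {(1,2), (1,3), (2,2)} is det [[-2, -2, 5], [0, 2, -1], [2, 2, -2]] = -12 ≠ 0, so this unfolding has rank ≥ 3; CP rank is at least every unfolding rank, so rank(T) ≥ 3. (Unfolding ranks only ever bound the CP rank from below — rank(T) can be strictly larger than all of them — so the matching upper bound has to come from an explicit 3-term decomposition.)
Upper bound: T is a sum of 3 rank-1 terms, T = [0, 1] ⊗ [0, 1, 2] ⊗ [1, -1, 2] + [1, -2] ⊗ [0, 0, 1] ⊗ [0, 2, 0] + [1, -2] ⊗ [0, 1, 1] ⊗ [-2, 0, 2] (written with every a and b primitive with positive leading entry and the scale carried by c; CP decompositions are not unique, and this one is verified by expanding entrywise), so rank(T) ≤ 3.
These bounds meet, so rank(T) = 3.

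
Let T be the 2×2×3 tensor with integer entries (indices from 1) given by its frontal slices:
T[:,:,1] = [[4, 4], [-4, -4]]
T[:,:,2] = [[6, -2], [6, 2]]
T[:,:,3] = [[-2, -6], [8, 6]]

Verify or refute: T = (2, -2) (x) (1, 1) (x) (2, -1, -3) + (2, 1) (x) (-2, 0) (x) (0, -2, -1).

Reconstruct entrywise from the claimed factors. For example, T[1,2,1] = 4 and Σₗ aₗ[1]bₗ[2]cₗ[1] = (2)·(1)·(2) + (2)·(0)·(0) = 4; checking all 12 entries, every one matches. The claim holds.

Yes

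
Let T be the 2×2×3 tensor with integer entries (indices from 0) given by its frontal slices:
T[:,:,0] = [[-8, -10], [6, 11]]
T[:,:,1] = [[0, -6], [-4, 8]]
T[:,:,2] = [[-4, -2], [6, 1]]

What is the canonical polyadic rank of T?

Lower bound: in the mode-3 unfolding of T (rows indexed by k, columns by (i,j)) the 3×3 minor on rows k ∈ {0, 1, 2}, columns (i,j) ∈ {(0,0), (0,1), (1,0)} is det [[-8, -10, 6], [0, -6, -4], [-4, -2, 6]] = 48 ≠ 0, so that unfolding has rank ≥ 3 and hence rank(T) ≥ 3 (CP rank is at least every unfolding rank, though it can be larger).
Upper bound: T is a sum of 3 rank-1 terms, T = [0, 1] (x) [2, -1] (x) [-1, -2, 1] + [1, -1] (x) [1, 2] (x) [-4, -4, 0] + [1, -1] (x) [2, 1] (x) [-2, 2, -2] (written with every a and b primitive with positive leading entry and the scale carried by c; CP decompositions are not unique, and this one is verified by expanding entrywise), so rank(T) ≤ 3.
These bounds meet, so rank(T) = 3.

3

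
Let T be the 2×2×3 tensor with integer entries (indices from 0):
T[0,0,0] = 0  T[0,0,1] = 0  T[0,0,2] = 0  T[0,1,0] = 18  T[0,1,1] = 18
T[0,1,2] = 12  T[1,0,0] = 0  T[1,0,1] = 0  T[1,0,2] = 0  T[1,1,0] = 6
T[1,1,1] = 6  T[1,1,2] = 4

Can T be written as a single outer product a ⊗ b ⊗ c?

Yes

If T = a ⊗ b ⊗ c then every fibre of T is a multiple of the corresponding factor, so read the factors off the fibres through the nonzero entry T[0,1,0] = 18.
The mode-1 fibre T[:,1,0] = [18, 6] gives a = (3, 1) (primitive direction); the mode-2 fibre T[0,:,0] = [0, 18] gives b = (0, 1); then c[k] = T[0,1,k] / (a[0]·b[1]) = [18, 18, 12] / 3 = (6, 6, 4).
Expanding (3, 1) ⊗ (0, 1) ⊗ (6, 6, 4) reproduces all 12 entries of T, so T = (3, 1) ⊗ (0, 1) ⊗ (6, 6, 4) and rank(T) ≤ 1.
Equivalently every frontal slice T[:,:,k] is c[k] times the rank-1 matrix (3, 1) ⊗ (0, 1). So T has rank 1 (it is nonzero).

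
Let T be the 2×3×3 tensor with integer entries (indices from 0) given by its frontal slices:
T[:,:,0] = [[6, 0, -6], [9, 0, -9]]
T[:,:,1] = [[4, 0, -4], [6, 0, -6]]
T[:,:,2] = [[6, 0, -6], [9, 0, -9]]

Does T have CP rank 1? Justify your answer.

Yes

If T = a ⊗ b ⊗ c then every fibre of T is a multiple of the corresponding factor, so read the factors off the fibres through the nonzero entry T[0,0,0] = 6.
The mode-1 fibre T[:,0,0] = [6, 9] gives a = [2, 3] (primitive direction); the mode-2 fibre T[0,:,0] = [6, 0, -6] gives b = [1, 0, -1]; then c[k] = T[0,0,k] / (a[0]·b[0]) = [6, 4, 6] / 2 = [3, 2, 3].
Expanding [2, 3] ⊗ [1, 0, -1] ⊗ [3, 2, 3] reproduces all 18 entries of T, so T = [2, 3] ⊗ [1, 0, -1] ⊗ [3, 2, 3] and rank(T) ≤ 1.
Equivalently every frontal slice T[:,:,k] is c[k] times the rank-1 matrix [2, 3] ⊗ [1, 0, -1]. So T has rank 1 (it is nonzero).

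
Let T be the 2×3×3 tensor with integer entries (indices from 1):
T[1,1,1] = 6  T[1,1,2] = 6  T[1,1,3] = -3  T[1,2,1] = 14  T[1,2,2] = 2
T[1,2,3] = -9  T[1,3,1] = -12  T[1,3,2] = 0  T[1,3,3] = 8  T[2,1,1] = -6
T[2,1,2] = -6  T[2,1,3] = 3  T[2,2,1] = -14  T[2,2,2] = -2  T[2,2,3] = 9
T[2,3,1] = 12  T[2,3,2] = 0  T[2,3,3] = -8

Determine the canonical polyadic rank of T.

2

Lower bound: the mode-3 unfolding of T (rows indexed by k, columns by (i,j) = (1,1), (1,2), (1,3), (2,1), (2,2), (2,3)) is [[6, 14, -12, -6, -14, 12], [6, 2, 0, -6, -2, 0], [-3, -9, 8, 3, 9, -8]].
There the 2×2 minor on rows k ∈ {1, 2}, columns (i,j) ∈ {(1,1), (1,2)} is det [[6, 14], [6, 2]] = -72 ≠ 0, so this unfolding has rank ≥ 2; CP rank is at least every unfolding rank, so rank(T) ≥ 2. (Unfolding ranks only ever bound the CP rank from below — rank(T) can be strictly larger than all of them — so the matching upper bound has to come from an explicit 2-term decomposition.)
Upper bound — finding two terms. Every mode-1 slice of T is a multiple of one matrix: T[i,:,:] = a[i]·M with a = (1, -1) and M = [[6, 6, -3], [14, 2, -9], [-12, 0, 8]] (rows indexed by j, columns by k). So it suffices to write M as a sum of two rank-1 matrices.
The rows of M satisfy (row 1) = 3·(row 2) + 3·(row 3), so splitting by rows, M = (3, 1, 0)(14, 2, -9)ᵀ + (3, 0, 1)(-12, 0, 8)ᵀ.
Hence T = (1, -1) (x) (3, 1, 0) (x) (14, 2, -9) + (1, -1) (x) (3, 0, 1) (x) (-12, 0, 8), so rank(T) ≤ 2.
These bounds meet, so rank(T) = 2.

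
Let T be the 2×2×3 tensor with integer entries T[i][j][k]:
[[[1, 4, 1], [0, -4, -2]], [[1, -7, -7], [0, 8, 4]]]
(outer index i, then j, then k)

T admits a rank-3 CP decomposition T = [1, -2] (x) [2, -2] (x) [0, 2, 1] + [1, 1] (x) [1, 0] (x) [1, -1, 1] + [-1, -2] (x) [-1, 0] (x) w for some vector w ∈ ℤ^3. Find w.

w = [0, 1, -2]

Subtract the known terms from T to get the rank-1 residual R = [-1, -2] (x) [-1, 0] (x) w, so R[i,j,k] = a[i]·b[j]·w[k]. Pick indices with nonzero a[0]·b[0] = (-1)·(-1) = 1. Only the fibre through (0,0,·) is needed: R[0,0,:] = T[0,0,:] − Σₗ aₗ[0]bₗ[0]cₗ = [1, 4, 1] − (1)·(2)·[0, 2, 1] − (1)·(1)·[1, -1, 1] = [0, 1, -2]. Then w[k] = R[0,0,k] / 1 for each k, giving w = [0, 1, -2] / 1 = [0, 1, -2].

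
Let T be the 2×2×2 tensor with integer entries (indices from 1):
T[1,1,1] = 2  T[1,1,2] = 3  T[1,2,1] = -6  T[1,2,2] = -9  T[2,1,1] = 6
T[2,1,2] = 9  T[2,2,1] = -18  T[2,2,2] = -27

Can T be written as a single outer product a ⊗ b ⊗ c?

If T = a ⊗ b ⊗ c then every fibre of T is a multiple of the corresponding factor, so read the factors off the fibres through the nonzero entry T[1,1,1] = 2.
The mode-1 fibre T[:,1,1] = [2, 6] gives a = [1, 3] (primitive direction); the mode-2 fibre T[1,:,1] = [2, -6] gives b = [1, -3]; then c[k] = T[1,1,k] / (a[1]·b[1]) = [2, 3] / 1 = [2, 3].
Expanding [1, 3] ⊗ [1, -3] ⊗ [2, 3] reproduces all 8 entries of T, so T = [1, 3] ⊗ [1, -3] ⊗ [2, 3] and rank(T) ≤ 1.
Equivalently every frontal slice T[:,:,k] is c[k] times the rank-1 matrix [1, 3] ⊗ [1, -3]. So T has rank 1 (it is nonzero).

Yes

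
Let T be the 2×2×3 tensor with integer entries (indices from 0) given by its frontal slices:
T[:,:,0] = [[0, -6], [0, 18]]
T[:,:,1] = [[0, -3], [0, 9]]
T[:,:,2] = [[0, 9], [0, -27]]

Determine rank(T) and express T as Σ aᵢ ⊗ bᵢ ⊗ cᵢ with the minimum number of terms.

Lower bound: T ≠ 0 (e.g. T[0,1,0] = -6), so rank(T) ≥ 1.
Upper bound: if T = a ⊗ b ⊗ c then every fibre of T is a multiple of the corresponding factor, so read the factors off the fibres through the nonzero entry T[0,1,0] = -6.
The mode-1 fibre T[:,1,0] = [-6, 18] gives a = [1, -3] (primitive direction); the mode-2 fibre T[0,:,0] = [0, -6] gives b = [0, 1]; then c[k] = T[0,1,k] / (a[0]·b[1]) = [-6, -3, 9] / 1 = [-6, -3, 9].
Expanding [1, -3] ⊗ [0, 1] ⊗ [-6, -3, 9] reproduces all 12 entries of T, so T = [1, -3] ⊗ [0, 1] ⊗ [-6, -3, 9] and rank(T) ≤ 1.
These bounds meet, so rank(T) = 1.

rank(T) = 1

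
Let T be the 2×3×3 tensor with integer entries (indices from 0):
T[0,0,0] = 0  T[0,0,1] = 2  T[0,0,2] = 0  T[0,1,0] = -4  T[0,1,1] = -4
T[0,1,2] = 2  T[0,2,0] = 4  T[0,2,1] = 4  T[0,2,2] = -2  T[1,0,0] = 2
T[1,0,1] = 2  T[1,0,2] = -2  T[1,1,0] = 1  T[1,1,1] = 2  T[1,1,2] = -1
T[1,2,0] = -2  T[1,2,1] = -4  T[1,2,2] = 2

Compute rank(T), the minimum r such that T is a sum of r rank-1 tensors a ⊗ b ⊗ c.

Lower bound: the mode-2 unfolding of T (rows indexed by j, columns by (i,k) = (0,0), (0,1), (0,2), (1,0), (1,1), (1,2)) is [[0, 2, 0, 2, 2, -2], [-4, -4, 2, 1, 2, -1], [4, 4, -2, -2, -4, 2]].
There the 3×3 minor on rows j ∈ {0, 1, 2}, columns (i,k) ∈ {(0,0), (0,1), (1,0)} is det [[0, 2, 2], [-4, -4, 1], [4, 4, -2]] = -8 ≠ 0, so this unfolding has rank ≥ 3; CP rank is at least every unfolding rank, so rank(T) ≥ 3. (This is only a lower bound: in general the CP rank may exceed every unfolding rank, so we still need to exhibit 3 rank-1 terms summing to T.)
Upper bound: T is a sum of 3 rank-1 terms, T = [0, 1] ⊗ [2, 1, -2] ⊗ [1, 2, -1] + [1, -1] ⊗ [1, 0, 0] ⊗ [0, 2, 0] + [1, 0] ⊗ [0, 1, -1] ⊗ [-4, -4, 2] (one valid choice — decompositions are not unique — normalised so each a, b is primitive with positive first nonzero entry; check it by expanding all entries), so rank(T) ≤ 3.
These bounds meet, so rank(T) = 3.

3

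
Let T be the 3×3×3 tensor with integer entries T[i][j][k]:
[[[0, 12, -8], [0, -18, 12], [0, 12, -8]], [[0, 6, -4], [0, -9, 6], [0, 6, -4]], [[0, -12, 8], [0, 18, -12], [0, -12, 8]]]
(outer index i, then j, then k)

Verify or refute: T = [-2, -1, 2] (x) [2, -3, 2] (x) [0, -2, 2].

Reconstruct entry (0,0,1) from the claimed factors: Σₗ aₗ[0]bₗ[0]cₗ[1] = (-2)·(2)·(-2) = 8, but T[0,0,1] = 12. The claim is false.

No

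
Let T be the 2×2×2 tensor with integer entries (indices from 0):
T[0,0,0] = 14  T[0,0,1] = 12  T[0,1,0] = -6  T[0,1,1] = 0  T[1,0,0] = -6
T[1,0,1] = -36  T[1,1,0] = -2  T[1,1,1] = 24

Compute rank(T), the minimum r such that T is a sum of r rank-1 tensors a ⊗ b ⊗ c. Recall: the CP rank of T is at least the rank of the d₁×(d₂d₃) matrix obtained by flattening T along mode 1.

Lower bound: the mode-3 unfolding of T (rows indexed by k, columns by (i,j) = (0,0), (0,1), (1,0), (1,1)) is [[14, -6, -6, -2], [12, 0, -36, 24]].
There the 2×2 minor on rows k ∈ {0, 1}, columns (i,j) ∈ {(0,0), (0,1)} is det [[14, -6], [12, 0]] = 72 ≠ 0, so this unfolding has rank ≥ 2; CP rank is at least every unfolding rank, so rank(T) ≥ 2. (Unfolding ranks only ever bound the CP rank from below — rank(T) can be strictly larger than all of them — so the matching upper bound has to come from an explicit 2-term decomposition.)
Upper bound — finding two terms. Write S_k = T[:,:,k] for the frontal slices: S₀ = [[14, -6], [-6, -2]], S₁ = [[12, 0], [-36, 24]].
If T = a₁ ⊗ b₁ ⊗ c₁ + a₂ ⊗ b₂ ⊗ c₂ then each S_k = c₁[k]·a₁b₁ᵀ + c₂[k]·a₂b₂ᵀ. S₀ and S₁ are linearly independent, so a₁b₁ᵀ and a₂b₂ᵀ must span the same plane of matrices: they are the rank-1 matrices of the form x·S₀ + y·S₁.
det(x·S₀ + y·S₁) is −64·x² + 96·xy + 288·y² = (-32)·(x − 3·y)(2·x + 3·y), vanishing at (x:y) = (3:1) and (3:-2).
M₁ = 3·S₀ + S₁ = [[54, -18], [-54, 18]] = 18·[1, -1][3, -1]ᵀ and M₂ = 3·S₀ − 2·S₁ = [[18, -18], [54, -54]] = 18·[1, 3][1, -1]ᵀ, so take a₁ = [1, -1], b₁ = [3, -1], a₂ = [1, 3], b₂ = [1, -1].
Each slice is an integer combination of E₁ = a₁b₁ᵀ and E₂ = a₂b₂ᵀ: S₀ = 4·E₁ + 2·E₂, S₁ = 6·E₁ − 6·E₂; reading off coefficients, c₁ = [4, 6] and c₂ = [2, -6].
Hence T = [1, -1] ⊗ [3, -1] ⊗ [4, 6] + [1, 3] ⊗ [1, -1] ⊗ [2, -6], so rank(T) ≤ 2.
These bounds meet, so rank(T) = 2.
Check entry T[0,1,0] = -6: (1)·(-1)·(4) + (1)·(-1)·(2) = -6.

2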